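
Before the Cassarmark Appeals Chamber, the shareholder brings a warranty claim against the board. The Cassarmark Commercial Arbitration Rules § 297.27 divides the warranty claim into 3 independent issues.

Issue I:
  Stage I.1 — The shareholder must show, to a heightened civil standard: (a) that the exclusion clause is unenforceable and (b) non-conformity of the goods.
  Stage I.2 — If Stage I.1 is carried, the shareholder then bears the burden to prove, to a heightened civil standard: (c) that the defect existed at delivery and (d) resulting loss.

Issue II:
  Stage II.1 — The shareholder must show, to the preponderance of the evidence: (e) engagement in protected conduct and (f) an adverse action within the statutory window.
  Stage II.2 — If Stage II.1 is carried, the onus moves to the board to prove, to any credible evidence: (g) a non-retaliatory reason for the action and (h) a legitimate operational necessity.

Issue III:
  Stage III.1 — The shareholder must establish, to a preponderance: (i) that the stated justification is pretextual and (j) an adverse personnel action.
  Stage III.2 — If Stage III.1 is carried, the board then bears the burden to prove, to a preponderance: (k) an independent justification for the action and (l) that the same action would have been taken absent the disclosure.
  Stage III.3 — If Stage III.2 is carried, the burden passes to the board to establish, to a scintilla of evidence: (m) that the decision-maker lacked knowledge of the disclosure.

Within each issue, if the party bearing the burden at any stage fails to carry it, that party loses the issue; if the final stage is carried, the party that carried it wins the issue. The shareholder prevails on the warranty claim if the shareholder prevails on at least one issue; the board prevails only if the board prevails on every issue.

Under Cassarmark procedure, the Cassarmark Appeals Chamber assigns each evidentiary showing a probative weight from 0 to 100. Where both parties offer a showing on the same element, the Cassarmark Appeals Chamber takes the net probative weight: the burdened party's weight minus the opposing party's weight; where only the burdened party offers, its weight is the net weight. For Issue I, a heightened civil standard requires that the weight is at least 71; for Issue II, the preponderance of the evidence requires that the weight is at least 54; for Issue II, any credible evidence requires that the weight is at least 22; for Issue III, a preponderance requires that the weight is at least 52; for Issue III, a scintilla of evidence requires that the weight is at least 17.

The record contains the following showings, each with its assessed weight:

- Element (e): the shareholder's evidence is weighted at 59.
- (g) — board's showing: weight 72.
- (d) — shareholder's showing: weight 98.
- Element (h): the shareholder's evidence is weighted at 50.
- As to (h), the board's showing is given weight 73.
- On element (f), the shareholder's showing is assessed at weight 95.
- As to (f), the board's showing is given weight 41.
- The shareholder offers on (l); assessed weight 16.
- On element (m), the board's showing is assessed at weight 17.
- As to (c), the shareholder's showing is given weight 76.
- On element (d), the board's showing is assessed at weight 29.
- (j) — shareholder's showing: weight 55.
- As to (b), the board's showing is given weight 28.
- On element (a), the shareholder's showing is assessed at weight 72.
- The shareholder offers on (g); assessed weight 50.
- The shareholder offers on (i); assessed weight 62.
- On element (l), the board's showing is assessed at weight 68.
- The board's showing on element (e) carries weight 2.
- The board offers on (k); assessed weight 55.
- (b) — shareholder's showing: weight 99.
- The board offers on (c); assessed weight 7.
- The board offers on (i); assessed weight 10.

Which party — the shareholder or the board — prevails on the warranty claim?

board

— Issue I —
Stage I.1 (shareholder, a heightened civil standard, weight is at least 71): (a) 72 ≥ 71 — meets; (b) net 99−28=71 ≥ 71 — meets.
  Stage I.1 carried; the burden remains with the shareholder.
Stage I.2 (shareholder, a heightened civil standard, weight is at least 71): (c) net 76−7=69 < 71 — fails; (d) net 98−29=69 < 71 — fails.
  Not every element is met, so the shareholder fails to carry Stage I.2.
The board prevails on this issue.
— Issue II —
Stage II.1 — burden on shareholder; standard: the preponderance of the evidence (weight is at least 54).
    (e): 59 − 2 = 57 ≥ 54 [met]
    (f): 95 − 41 = 54 ≥ 54 [met]
  Stage II.1 carried; the burden shifts to the board.
Stage II.2 — burden on board; standard: any credible evidence (weight is at least 22).
    (g): 72 − 50 = 22 ≥ 22 [met]
    (h): 73 − 50 = 23 ≥ 22 [met]
  The board carries the last stage.
Every stage carried; the board prevails on this issue.
— Issue III —
Stage III.1 — burden on shareholder; standard: a preponderance (weight is at least 52).
    (i): 62 − 10 = 52 ≥ 52 [met]
    (j): 55 ≥ 52 [met]
  Stage III.1 carried; the burden shifts to the board.
Stage III.2 — burden on board; standard: a preponderance (weight is at least 52).
    (k): 55 ≥ 52 [met]
    (l): 68 − 16 = 52 ≥ 52 [met]
  Stage III.2 carried; the burden remains with the board.
Stage III.3 — burden on board; standard: a scintilla of evidence (weight is at least 17).
    (m): 17 ≥ 17 [met]
  The board carries the last stage.
Every stage carried; the board prevails on this issue.
Per-issue: Issue I → board; Issue II → board; Issue III → board. The shareholder must prevail on at least one issue; overall, the board prevails.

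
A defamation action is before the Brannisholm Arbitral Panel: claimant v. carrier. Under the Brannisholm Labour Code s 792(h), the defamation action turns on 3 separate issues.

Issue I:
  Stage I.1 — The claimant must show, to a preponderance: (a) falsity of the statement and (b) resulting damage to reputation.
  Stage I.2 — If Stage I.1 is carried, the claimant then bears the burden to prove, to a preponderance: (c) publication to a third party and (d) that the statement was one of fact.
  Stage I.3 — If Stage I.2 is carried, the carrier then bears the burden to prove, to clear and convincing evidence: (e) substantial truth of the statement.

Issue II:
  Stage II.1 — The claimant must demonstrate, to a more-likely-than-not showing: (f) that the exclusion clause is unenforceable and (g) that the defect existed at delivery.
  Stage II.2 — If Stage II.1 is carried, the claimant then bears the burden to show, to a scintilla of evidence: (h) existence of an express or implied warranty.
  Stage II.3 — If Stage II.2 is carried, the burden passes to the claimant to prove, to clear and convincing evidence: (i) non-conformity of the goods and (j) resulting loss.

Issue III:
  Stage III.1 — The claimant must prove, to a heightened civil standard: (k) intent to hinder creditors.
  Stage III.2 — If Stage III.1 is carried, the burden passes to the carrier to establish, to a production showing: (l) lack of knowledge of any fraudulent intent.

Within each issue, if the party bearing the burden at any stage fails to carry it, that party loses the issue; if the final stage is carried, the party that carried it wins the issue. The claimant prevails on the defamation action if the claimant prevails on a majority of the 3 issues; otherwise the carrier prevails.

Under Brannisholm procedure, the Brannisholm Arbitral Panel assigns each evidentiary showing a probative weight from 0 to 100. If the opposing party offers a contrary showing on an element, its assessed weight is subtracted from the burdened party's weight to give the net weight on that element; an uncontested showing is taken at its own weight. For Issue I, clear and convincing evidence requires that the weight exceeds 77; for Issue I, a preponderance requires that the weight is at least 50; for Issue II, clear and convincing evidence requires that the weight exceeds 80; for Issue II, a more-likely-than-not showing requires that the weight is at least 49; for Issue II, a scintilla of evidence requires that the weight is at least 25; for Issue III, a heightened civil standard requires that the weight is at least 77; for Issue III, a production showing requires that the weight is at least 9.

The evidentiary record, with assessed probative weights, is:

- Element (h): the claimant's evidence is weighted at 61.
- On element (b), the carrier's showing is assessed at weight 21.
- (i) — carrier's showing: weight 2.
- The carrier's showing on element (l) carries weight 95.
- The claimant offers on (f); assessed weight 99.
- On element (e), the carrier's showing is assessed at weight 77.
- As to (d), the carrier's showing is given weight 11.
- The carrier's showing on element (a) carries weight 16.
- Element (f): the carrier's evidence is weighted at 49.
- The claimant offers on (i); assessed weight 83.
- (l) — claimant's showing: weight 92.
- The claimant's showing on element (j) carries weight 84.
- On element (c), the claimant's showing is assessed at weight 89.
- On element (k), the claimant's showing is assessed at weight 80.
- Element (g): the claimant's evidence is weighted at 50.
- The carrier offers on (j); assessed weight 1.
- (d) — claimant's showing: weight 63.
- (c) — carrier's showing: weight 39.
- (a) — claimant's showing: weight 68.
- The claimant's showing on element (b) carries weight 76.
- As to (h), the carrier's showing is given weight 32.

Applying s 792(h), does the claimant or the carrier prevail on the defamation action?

— Issue I —
Stage I.1 — burden on claimant; standard: a preponderance (weight is at least 50).
    (a): 68 − 16 = 52 ≥ 50 [met]
    (b): 76 − 21 = 55 ≥ 50 [met]
  Stage I.1 carried; the burden remains with the claimant.
Stage I.2 — burden on claimant; standard: a preponderance (weight is at least 50).
    (c): 89 − 39 = 50 ≥ 50 [met]
    (d): 63 − 11 = 52 ≥ 50 [met]
  Stage I.2 carried; the burden shifts to the carrier.
Stage I.3 — burden on carrier; standard: clear and convincing evidence (weight exceeds 77).
    (e): 77 ≤ 77 [not met]
  Stage I.3 not carried; the carrier fails its burden.
The analysis ends at Stage I.3; the claimant prevails on this issue.
— Issue II —
Stage II.1 (claimant, a more-likely-than-not showing, weight is at least 49): (f) net 99−49=50 ≥ 49 — meets; (g) 50 ≥ 49 — meets.
  Stage II.1 carried; the burden remains with the claimant.
Stage II.2 (claimant, a scintilla of evidence, weight is at least 25): (h) net 61−32=29 ≥ 25 — meets.
  Stage II.2 is satisfied; the claimant continues to bear the burden.
Stage II.3 (claimant, clear and convincing evidence, weight exceeds 80): (i) net 83−2=81 > 80 — meets; (j) net 84−1=83 > 80 — meets.
  The claimant carries the last stage.
With every stage satisfied, the claimant prevails on this issue.
— Issue III —
At Stage III.1 the claimant must meet a heightened civil standard (weight is at least 77): on (k) the weight is 80, ≥ 77, so (k) meets the standard.
  Stage III.1 carried; the burden shifts to the carrier.
At Stage III.2 the carrier must meet a production showing (weight is at least 9): on (l) the weight is 95 less the opposing 92 gives net 3, < 9, so (l) does not meet the standard.
  Stage III.2 not carried; the carrier fails its burden.
The claimant prevails on this issue.
Per-issue: Issue I → claimant; Issue II → claimant; Issue III → claimant. The claimant must prevail on a majority of issues; overall, the claimant prevails.

claimant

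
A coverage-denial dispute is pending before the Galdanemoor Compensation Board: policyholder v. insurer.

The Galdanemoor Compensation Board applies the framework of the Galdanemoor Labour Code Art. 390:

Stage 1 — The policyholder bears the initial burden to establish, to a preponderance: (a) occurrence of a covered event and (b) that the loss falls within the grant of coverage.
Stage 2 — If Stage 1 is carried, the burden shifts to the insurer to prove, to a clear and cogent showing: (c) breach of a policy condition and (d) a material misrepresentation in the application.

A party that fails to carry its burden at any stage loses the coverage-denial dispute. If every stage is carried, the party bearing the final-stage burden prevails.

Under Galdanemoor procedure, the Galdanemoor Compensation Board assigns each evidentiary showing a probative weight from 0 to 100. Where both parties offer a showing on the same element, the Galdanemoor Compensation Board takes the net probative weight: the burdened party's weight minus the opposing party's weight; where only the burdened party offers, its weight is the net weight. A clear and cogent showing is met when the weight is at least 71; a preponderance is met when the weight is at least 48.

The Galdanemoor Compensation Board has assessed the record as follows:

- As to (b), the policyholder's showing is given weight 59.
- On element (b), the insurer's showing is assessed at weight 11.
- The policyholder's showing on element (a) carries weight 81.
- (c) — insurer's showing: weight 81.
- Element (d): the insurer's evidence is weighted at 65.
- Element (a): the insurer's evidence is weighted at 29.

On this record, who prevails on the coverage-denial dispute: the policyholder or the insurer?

policyholder

At Stage 1 the policyholder must meet a preponderance (weight is at least 48): on (a) the weight is 81 less the opposing 29 gives net 52, ≥ 48, so (a) meets the standard; on (b) the weight is 59 less the opposing 11 gives net 48, ≥ 48, so (b) meets the standard.
  The policyholder carries Stage 1; the insurer now bears the burden.
At Stage 2 the insurer must meet a clear and cogent showing (weight is at least 71): on (c) the weight is 81, which does reach 71, so (c) meets the standard; on (d) the weight is 65, < 71, so (d) does not meet the standard.
  The insurer does not carry Stage 2.
The analysis ends at Stage 2; the policyholder prevails.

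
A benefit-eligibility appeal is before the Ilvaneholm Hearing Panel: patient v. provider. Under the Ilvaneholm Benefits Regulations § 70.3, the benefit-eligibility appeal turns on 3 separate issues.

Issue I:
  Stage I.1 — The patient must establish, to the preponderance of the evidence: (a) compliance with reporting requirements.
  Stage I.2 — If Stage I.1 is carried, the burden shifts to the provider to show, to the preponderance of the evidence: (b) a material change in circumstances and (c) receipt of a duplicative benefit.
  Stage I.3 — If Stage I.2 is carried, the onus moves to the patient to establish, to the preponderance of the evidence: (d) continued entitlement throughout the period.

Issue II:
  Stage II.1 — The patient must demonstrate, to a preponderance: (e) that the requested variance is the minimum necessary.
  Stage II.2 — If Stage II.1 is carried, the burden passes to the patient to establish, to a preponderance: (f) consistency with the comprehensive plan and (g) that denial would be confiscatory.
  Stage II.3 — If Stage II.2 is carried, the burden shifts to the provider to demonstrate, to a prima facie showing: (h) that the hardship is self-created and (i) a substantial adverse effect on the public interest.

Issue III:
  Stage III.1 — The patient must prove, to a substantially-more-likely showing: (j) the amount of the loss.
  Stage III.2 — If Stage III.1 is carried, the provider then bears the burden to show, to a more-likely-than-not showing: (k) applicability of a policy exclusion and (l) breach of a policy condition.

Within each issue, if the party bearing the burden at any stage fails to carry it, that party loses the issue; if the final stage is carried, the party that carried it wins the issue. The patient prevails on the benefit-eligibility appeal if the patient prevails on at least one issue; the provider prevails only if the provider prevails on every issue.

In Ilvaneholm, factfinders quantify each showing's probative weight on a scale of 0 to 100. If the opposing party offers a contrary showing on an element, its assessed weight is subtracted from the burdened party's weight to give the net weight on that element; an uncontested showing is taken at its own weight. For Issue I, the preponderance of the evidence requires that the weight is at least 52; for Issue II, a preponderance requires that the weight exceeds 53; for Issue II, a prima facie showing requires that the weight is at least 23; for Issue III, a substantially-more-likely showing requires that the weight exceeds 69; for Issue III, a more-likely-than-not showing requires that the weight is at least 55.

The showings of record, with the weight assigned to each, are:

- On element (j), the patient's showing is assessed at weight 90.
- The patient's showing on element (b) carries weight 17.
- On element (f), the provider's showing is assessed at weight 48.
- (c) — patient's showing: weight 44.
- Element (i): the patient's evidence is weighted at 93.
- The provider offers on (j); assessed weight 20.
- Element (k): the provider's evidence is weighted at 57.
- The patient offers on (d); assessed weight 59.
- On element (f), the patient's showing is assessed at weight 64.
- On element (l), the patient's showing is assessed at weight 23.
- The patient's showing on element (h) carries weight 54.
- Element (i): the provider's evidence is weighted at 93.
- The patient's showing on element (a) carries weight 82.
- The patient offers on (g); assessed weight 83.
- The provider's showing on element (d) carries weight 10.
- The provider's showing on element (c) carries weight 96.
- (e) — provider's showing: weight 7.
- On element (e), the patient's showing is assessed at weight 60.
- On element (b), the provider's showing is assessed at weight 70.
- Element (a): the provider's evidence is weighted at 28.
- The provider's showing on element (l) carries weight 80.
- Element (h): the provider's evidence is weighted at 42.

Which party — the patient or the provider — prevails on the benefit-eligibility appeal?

provider

— Issue I —
Stage I.1 (patient, the preponderance of the evidence, weight is at least 52): (a) net 82−28=54 ≥ 52 — meets.
  The patient carries Stage I.1; the provider now bears the burden.
Stage I.2 (provider, the preponderance of the evidence, weight is at least 52): (b) net 70−17=53 ≥ 52 — meets; (c) net 96−44=52 ≥ 52 — meets.
  All elements met. The burden passes to the patient.
Stage I.3 (patient, the preponderance of the evidence, weight is at least 52): (d) net 59−10=49 < 52 — fails.
  Stage I.3 not carried; the patient fails its burden.
The provider prevails on this issue.
— Issue II —
At Stage II.1 the patient must meet a preponderance (weight exceeds 53): on (e) the weight is 60 less the opposing 7 gives net 53, ≤ 53, so (e) does not meet the standard.
  Stage II.1 not carried; the patient fails its burden.
The analysis ends at Stage II.1; the provider prevails on this issue.
— Issue III —
At Stage III.1 the patient must meet a substantially-more-likely showing (weight exceeds 69): on (j) the weight is 90 less the opposing 20 gives net 70, > 69, so (j) meets the standard.
  Stage III.1 is satisfied; the onus moves to the provider.
At Stage III.2 the provider must meet a more-likely-than-not showing (weight is at least 55): on (k) the weight is 57, ≥ 55, so (k) meets the standard; on (l) the weight is 80 less the opposing 23 gives net 57, ≥ 55, so (l) meets the standard.
  All elements met at the final stage.
All stages carried — the provider prevails on this issue.
Per-issue: Issue I → provider; Issue II → provider; Issue III → provider. The patient must prevail on at least one issue; overall, the provider prevails.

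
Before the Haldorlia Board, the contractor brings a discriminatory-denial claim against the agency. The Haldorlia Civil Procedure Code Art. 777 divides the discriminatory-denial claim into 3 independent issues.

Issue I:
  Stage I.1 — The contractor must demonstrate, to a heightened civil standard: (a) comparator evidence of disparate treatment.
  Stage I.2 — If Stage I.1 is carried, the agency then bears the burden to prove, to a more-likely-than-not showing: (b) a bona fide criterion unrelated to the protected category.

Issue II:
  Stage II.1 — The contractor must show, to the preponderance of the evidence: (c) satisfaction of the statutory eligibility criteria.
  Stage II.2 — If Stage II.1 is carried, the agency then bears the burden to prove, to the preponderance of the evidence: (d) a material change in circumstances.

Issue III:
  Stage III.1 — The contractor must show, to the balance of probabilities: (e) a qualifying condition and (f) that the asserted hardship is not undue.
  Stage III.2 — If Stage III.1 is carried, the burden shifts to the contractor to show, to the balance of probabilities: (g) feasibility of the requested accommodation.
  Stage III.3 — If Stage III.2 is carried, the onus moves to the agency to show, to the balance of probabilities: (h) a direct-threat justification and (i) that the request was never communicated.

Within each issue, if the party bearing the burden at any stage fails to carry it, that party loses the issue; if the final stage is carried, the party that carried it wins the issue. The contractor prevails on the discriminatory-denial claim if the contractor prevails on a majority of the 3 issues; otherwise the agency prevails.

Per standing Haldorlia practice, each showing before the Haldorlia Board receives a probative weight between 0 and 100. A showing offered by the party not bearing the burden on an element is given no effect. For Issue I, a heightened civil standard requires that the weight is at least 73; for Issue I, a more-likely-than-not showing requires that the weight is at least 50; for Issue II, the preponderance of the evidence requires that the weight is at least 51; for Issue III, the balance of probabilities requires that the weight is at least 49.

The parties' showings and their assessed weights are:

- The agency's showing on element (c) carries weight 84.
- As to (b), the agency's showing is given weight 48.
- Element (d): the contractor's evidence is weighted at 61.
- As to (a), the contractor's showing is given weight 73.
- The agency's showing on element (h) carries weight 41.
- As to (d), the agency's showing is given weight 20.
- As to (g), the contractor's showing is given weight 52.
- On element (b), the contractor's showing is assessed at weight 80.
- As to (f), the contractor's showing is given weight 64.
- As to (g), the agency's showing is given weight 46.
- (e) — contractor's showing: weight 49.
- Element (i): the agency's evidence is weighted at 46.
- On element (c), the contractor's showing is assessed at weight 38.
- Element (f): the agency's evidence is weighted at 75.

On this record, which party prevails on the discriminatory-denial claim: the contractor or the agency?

— Issue I —
Stage I.1 (contractor, a heightened civil standard, weight is at least 73): (a) 73 ≥ 73 — meets.
  Stage I.1 carried; the burden shifts to the agency.
Stage I.2 (agency, a more-likely-than-not showing, weight is at least 50): (b) 48 (contractor's 80 disregarded) < 50 — fails.
  Not every element is met, so the agency fails to carry Stage I.2.
The analysis ends at Stage I.2; the contractor prevails on this issue.
— Issue II —
At Stage II.1 the contractor must meet the preponderance of the evidence (weight is at least 51): on (c) the weight is 38 (the agency's 84 is given no effect), < 51, so (c) does not meet the standard.
  Not every element is met, so the contractor fails to carry Stage II.1.
So the agency prevails on this issue.
— Issue III —
Stage III.1 — burden on contractor; standard: the balance of probabilities (weight is at least 49).
    (e): 49 ≥ 49 [met]
    (f): 64 (agency's 75 disregarded) ≥ 49 [met]
  All elements met. The contractor retains the burden for Stage III.2.
Stage III.2 — burden on contractor; standard: the balance of probabilities (weight is at least 49).
    (g): 52 (agency's 46 disregarded) ≥ 49 [met]
  The contractor carries Stage III.2; the agency now bears the burden.
Stage III.3 — burden on agency; standard: the balance of probabilities (weight is at least 49).
    (h): 41 < 49 [not met]
    (i): 46 < 49 [not met]
  Stage III.3 not carried; the agency fails its burden.
The contractor prevails on this issue.
Per-issue: Issue I → contractor; Issue II → agency; Issue III → contractor. The contractor must prevail on a majority of issues; overall, the contractor prevails.

contractor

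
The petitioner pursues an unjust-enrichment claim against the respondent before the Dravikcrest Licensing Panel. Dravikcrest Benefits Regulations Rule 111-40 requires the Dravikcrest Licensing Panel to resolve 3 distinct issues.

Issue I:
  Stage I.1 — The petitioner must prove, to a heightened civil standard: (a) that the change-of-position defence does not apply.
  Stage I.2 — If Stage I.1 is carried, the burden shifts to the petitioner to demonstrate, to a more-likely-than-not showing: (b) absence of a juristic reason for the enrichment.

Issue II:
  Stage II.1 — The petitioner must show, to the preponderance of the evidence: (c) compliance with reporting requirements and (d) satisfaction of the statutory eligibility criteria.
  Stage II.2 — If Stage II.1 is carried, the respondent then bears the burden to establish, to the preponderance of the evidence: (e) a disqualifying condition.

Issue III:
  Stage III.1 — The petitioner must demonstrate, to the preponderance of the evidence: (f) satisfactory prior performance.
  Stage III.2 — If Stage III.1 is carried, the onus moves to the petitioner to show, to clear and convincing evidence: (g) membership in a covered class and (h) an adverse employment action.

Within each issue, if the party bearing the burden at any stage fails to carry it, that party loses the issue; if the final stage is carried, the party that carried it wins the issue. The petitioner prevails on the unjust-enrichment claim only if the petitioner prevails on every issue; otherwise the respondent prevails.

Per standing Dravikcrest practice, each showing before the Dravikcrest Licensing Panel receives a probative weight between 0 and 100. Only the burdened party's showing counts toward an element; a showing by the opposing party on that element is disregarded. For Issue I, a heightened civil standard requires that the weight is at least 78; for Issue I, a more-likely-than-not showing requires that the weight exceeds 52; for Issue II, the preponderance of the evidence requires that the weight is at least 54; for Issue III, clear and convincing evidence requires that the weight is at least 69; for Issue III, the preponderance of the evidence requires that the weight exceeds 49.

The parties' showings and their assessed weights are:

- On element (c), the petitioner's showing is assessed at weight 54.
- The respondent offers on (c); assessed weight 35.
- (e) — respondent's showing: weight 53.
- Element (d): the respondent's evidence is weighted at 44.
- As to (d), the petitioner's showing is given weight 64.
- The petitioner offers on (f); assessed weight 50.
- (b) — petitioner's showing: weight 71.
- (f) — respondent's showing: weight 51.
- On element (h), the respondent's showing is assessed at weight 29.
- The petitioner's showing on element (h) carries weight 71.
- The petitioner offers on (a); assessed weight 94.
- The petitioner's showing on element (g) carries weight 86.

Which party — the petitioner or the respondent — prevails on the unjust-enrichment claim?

petitioner

— Issue I —
Stage I.1 — burden on petitioner; standard: a heightened civil standard (weight is at least 78).
    (a): 94 ≥ 78 [met]
  All elements met. The petitioner retains the burden for Stage I.2.
Stage I.2 — burden on petitioner; standard: a more-likely-than-not showing (weight exceeds 52).
    (b): 71 > 52 [met]
  Stage I.2 carried; the final stage is satisfied.
Every stage carried; the petitioner prevails on this issue.
— Issue II —
Stage II.1 (petitioner, the preponderance of the evidence, weight is at least 54): (c) 54 (respondent's 35 disregarded) ≥ 54 — meets; (d) 64 (respondent's 44 disregarded) ≥ 54 — meets.
  The petitioner carries Stage II.1; the respondent now bears the burden.
Stage II.2 (respondent, the preponderance of the evidence, weight is at least 54): (e) 53 < 54 — fails.
  Stage II.2 not carried; the respondent fails its burden.
The analysis ends at Stage II.2; the petitioner prevails on this issue.
— Issue III —
Stage III.1 (petitioner, the preponderance of the evidence, weight exceeds 49): (f) 50 (respondent's 51 disregarded) > 49 — meets.
  All elements met. The petitioner retains the burden for Stage III.2.
Stage III.2 (petitioner, clear and convincing evidence, weight is at least 69): (g) 86 ≥ 69 — meets; (h) 71 (respondent's 29 disregarded) ≥ 69 — meets.
  The petitioner carries the last stage.
All stages carried — the petitioner prevails on this issue.
Per-issue: Issue I → petitioner; Issue II → petitioner; Issue III → petitioner. The petitioner must prevail on every issue; overall, the petitioner prevails.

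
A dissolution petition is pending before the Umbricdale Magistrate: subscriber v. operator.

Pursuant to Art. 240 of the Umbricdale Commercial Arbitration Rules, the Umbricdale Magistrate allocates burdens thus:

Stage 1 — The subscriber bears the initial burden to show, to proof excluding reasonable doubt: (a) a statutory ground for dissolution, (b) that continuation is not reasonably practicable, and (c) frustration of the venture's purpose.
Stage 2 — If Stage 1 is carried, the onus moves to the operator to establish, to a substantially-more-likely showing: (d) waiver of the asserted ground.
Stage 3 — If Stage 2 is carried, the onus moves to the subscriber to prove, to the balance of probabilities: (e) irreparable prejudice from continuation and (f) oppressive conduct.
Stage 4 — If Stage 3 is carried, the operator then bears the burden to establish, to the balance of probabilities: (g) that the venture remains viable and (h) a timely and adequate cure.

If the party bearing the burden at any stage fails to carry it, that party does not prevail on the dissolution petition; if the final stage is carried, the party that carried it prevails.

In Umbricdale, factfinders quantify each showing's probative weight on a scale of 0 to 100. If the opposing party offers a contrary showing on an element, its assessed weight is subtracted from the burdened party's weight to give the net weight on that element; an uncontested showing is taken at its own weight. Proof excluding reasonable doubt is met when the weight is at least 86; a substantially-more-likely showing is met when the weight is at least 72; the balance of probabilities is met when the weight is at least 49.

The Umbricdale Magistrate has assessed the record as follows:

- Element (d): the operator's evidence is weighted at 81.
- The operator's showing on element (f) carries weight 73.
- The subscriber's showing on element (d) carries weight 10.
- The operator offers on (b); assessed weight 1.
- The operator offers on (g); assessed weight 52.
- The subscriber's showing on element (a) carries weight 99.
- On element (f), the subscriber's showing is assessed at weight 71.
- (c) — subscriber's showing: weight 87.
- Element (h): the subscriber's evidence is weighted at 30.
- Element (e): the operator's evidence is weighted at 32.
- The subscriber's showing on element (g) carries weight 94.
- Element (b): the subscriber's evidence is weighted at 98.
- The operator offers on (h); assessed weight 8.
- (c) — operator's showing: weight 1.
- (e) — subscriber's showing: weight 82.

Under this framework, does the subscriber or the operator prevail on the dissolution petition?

At Stage 1 the subscriber must meet proof excluding reasonable doubt (weight is at least 86): on (a) the weight is 99, ≥ 86, so (a) meets the standard; on (b) the weight is 98 less the opposing 1 gives net 97, ≥ 86, so (b) meets the standard; on (c) the weight is 87 less the opposing 1 gives net 86, ≥ 86, so (c) meets the standard.
  All elements met. The burden passes to the operator.
At Stage 2 the operator must meet a substantially-more-likely showing (weight is at least 72): on (d) the weight is 81 less the opposing 10 gives net 71, < 72, so (d) does not meet the standard.
  Not every element is met, so the operator fails to carry Stage 2.
The subscriber prevails.

subscriber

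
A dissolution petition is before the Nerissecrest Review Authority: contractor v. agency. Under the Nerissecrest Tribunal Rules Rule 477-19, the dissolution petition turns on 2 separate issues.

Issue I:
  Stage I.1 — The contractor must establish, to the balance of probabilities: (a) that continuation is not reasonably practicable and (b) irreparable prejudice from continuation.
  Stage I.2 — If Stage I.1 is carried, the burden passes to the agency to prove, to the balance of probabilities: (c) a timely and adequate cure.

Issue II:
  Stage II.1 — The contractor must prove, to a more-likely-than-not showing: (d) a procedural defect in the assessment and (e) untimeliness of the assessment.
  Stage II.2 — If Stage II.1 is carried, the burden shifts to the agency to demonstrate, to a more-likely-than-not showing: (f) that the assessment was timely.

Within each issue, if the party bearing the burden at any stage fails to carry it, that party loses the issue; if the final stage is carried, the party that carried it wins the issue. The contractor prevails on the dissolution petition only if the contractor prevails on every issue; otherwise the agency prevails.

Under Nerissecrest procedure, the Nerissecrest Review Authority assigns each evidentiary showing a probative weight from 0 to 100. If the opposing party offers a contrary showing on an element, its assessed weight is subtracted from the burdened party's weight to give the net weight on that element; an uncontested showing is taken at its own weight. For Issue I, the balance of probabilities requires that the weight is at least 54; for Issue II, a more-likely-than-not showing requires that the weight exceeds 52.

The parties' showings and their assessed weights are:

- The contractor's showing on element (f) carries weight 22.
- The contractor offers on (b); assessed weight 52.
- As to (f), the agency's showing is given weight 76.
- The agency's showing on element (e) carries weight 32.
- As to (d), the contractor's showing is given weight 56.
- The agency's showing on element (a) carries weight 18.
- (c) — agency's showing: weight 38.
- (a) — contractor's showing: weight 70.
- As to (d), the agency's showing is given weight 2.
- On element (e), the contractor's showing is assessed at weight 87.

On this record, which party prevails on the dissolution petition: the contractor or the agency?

— Issue I —
Stage I.1 — burden on contractor; standard: the balance of probabilities (weight is at least 54).
    (a): 70 − 18 = 52 < 54 [not met]
    (b): 52 < 54 [not met]
  The contractor does not carry Stage I.1.
So the agency prevails on this issue.
— Issue II —
Stage II.1 (contractor, a more-likely-than-not showing, weight exceeds 52): (d) net 56−2=54 > 52 — meets; (e) net 87−32=55 > 52 — meets.
  The contractor carries Stage II.1; the agency now bears the burden.
Stage II.2 (agency, a more-likely-than-not showing, weight exceeds 52): (f) net 76−22=54 > 52 — meets.
  All elements met at the final stage.
With every stage satisfied, the agency prevails on this issue.
Per-issue: Issue I → agency; Issue II → agency. The contractor must prevail on every issue; overall, the agency prevails.

agency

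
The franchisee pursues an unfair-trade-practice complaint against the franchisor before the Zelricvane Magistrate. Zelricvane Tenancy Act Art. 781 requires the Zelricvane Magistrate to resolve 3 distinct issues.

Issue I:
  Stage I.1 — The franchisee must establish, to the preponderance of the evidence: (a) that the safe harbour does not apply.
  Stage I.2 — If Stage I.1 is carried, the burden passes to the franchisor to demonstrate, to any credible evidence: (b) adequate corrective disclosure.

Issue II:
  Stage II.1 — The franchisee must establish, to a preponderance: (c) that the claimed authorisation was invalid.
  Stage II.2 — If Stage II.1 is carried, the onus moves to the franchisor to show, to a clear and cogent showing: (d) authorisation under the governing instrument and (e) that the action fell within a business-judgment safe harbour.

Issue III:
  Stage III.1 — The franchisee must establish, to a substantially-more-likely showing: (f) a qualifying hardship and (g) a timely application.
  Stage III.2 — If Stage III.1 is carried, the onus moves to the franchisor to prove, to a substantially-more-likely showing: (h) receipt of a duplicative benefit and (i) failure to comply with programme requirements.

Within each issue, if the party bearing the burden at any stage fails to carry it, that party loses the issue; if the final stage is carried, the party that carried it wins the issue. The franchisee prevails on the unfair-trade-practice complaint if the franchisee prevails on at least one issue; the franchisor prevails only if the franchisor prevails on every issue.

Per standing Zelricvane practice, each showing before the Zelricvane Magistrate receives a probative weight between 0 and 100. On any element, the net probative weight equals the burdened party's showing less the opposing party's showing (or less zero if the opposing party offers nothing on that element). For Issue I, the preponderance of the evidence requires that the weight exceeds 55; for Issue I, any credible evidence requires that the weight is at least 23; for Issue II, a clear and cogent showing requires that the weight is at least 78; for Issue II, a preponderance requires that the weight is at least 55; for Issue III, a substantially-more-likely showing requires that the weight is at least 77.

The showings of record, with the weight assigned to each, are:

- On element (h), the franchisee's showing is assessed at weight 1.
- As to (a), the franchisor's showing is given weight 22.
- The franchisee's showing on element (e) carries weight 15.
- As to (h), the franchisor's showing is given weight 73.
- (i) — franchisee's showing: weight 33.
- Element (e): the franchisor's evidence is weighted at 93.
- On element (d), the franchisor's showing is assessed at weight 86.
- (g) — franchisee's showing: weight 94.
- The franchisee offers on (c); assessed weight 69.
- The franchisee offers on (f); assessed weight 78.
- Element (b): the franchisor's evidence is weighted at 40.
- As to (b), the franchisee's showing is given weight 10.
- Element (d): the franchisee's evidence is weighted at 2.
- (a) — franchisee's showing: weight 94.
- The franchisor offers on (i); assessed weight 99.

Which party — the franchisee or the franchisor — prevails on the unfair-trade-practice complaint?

— Issue I —
Stage I.1 — burden on franchisee; standard: the preponderance of the evidence (weight exceeds 55).
    (a): 94 − 22 = 72 > 55 [met]
  The franchisee carries Stage I.1; the franchisor now bears the burden.
Stage I.2 — burden on franchisor; standard: any credible evidence (weight is at least 23).
    (b): 40 − 10 = 30 ≥ 23 [met]
  All elements met at the final stage.
All stages carried — the franchisor prevails on this issue.
— Issue II —
Stage II.1 (franchisee, a preponderance, weight is at least 55): (c) 69 ≥ 55 — meets.
  All elements met. The burden passes to the franchisor.
Stage II.2 (franchisor, a clear and cogent showing, weight is at least 78): (d) net 86−2=84 ≥ 78 — meets; (e) net 93−15=78 ≥ 78 — meets.
  Stage II.2 carried; the final stage is satisfied.
With every stage satisfied, the franchisor prevails on this issue.
— Issue III —
Stage III.1 — burden on franchisee; standard: a substantially-more-likely showing (weight is at least 77).
    (f): 78 ≥ 77 [met]
    (g): 94 ≥ 77 [met]
  Stage III.1 is satisfied; the onus moves to the franchisor.
Stage III.2 — burden on franchisor; standard: a substantially-more-likely showing (weight is at least 77).
    (h): 73 − 1 = 72 < 77 [not met]
    (i): 99 − 33 = 66 < 77 [not met]
  The franchisor does not carry Stage III.2.
The analysis ends at Stage III.2; the franchisee prevails on this issue.
Per-issue: Issue I → franchisor; Issue II → franchisor; Issue III → franchisee. The franchisee must prevail on at least one issue; overall, the franchisee prevails.

franchisee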